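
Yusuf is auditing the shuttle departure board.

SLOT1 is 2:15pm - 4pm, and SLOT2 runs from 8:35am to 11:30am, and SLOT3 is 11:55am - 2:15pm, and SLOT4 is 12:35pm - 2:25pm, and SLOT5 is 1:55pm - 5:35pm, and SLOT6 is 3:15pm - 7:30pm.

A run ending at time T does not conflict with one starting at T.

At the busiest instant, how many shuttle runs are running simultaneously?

Sweep the timeline, counting +1 at each start and −1 at each end (ends before starts at a tie):
8:35am start SLOT2 → 1
11:30am end SLOT2 → 0
11:55am start SLOT3 → 1
12:35pm start SLOT4 → 2
1:55pm start SLOT5 → 3
2:15pm end SLOT3 → 2
2:15pm start SLOT1 → 3
2:25pm end SLOT4 → 2
3:15pm start SLOT6 → 3
4pm end SLOT1 → 2
5:35pm end SLOT5 → 1
7:30pm end SLOT6 → 0
Peak is 3, at 1:55pm (SLOT3, SLOT4, SLOT5).

3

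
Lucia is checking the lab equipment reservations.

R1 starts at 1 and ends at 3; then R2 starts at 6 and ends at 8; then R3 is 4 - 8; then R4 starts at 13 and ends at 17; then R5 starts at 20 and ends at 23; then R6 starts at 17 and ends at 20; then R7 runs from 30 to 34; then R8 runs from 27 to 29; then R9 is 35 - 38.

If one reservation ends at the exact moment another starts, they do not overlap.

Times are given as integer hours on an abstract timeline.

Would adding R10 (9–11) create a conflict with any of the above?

R1: ends 3 at or before R10 starts 9 → clear.
R3: ends 8 at or before R10 starts 9 → clear.
R2: ends 8 at or before R10 starts 9 → clear.
R4: starts 13 at or after R10 ends 11 → clear.
R6: starts 17 at or after R10 ends 11 → clear.
R5: starts 20 at or after R10 ends 11 → clear.
R8: starts 27 at or after R10 ends 11 → clear.
R7: starts 30 at or after R10 ends 11 → clear.
R9: starts 35 at or after R10 ends 11 → clear.

No — it doesn't clash with anything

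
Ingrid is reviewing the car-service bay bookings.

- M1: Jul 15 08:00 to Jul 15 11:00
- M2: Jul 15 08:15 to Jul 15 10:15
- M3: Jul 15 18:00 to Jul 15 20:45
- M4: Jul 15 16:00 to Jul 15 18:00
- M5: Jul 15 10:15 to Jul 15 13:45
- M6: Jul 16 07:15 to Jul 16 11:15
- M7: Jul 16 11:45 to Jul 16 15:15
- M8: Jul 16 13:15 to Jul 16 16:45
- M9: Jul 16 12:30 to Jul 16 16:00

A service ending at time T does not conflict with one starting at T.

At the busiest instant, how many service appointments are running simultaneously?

Sweep the timeline, counting +1 at each start and −1 at each end (ends before starts at a tie):
Jul 15 08:00 start M1 → 1
Jul 15 08:15 start M2 → 2
Jul 15 10:15 end M2 → 1
Jul 15 10:15 start M5 → 2
Jul 15 11:00 end M1 → 1
Jul 15 13:45 end M5 → 0
Jul 15 16:00 start M4 → 1
Jul 15 18:00 end M4 → 0
Jul 15 18:00 start M3 → 1
Jul 15 20:45 end M3 → 0
Jul 16 07:15 start M6 → 1
Jul 16 11:15 end M6 → 0
Jul 16 11:45 start M7 → 1
Jul 16 12:30 start M9 → 2
Jul 16 13:15 start M8 → 3
Jul 16 15:15 end M7 → 2
Jul 16 16:00 end M9 → 1
Jul 16 16:45 end M8 → 0
Peak is 3, at Jul 16 13:15 (M7, M8, M9).

3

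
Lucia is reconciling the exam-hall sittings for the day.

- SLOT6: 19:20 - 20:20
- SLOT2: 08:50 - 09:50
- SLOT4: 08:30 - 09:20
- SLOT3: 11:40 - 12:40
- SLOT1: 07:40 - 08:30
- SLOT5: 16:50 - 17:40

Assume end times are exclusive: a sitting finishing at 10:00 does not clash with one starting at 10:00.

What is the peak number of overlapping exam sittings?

Sort all start/end points and keep a running count:
07:40 start SLOT1 → 1
08:30 end SLOT1 → 0
08:30 start SLOT4 → 1
08:50 start SLOT2 → 2
09:20 end SLOT4 → 1
09:50 end SLOT2 → 0
11:40 start SLOT3 → 1
12:40 end SLOT3 → 0
16:50 start SLOT5 → 1
17:40 end SLOT5 → 0
19:20 start SLOT6 → 1
20:20 end SLOT6 → 0
Peak is 2, at 08:50 (SLOT2, SLOT4).

2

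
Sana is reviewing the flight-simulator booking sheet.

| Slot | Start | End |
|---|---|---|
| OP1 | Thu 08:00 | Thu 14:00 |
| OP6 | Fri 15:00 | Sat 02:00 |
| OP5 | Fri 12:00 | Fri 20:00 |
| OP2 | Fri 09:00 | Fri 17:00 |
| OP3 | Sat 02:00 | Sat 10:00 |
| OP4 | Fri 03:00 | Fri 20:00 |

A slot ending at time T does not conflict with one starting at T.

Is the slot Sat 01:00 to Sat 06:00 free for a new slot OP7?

No — it overlaps OP3, OP6

OP1: ends Thu 14:00 at or before OP7 starts Sat 01:00 → clear.
OP4: ends Fri 20:00 at or before OP7 starts Sat 01:00 → clear.
OP2: ends Fri 17:00 at or before OP7 starts Sat 01:00 → clear.
OP5: ends Fri 20:00 at or before OP7 starts Sat 01:00 → clear.
OP6: starts Fri 15:00 before OP7 ends Sat 06:00, and ends Sat 02:00 after OP7 starts Sat 01:00 → overlap.
OP3: starts Sat 02:00 before OP7 ends Sat 06:00, and ends Sat 10:00 after OP7 starts Sat 01:00 → overlap.
OP7 overlaps OP3, OP6.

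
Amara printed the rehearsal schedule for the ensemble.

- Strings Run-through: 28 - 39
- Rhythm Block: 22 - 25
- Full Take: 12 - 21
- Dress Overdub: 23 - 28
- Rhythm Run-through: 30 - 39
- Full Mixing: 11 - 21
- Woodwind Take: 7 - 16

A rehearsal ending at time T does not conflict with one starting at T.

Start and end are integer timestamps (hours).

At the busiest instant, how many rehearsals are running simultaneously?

3

Sort all start/end points and keep a running count:
7 start Woodwind Take → 1
11 start Full Mixing → 2
12 start Full Take → 3
16 end Woodwind Take → 2
21 end Full Mixing → 1
21 end Full Take → 0
22 start Rhythm Block → 1
23 start Dress Overdub → 2
25 end Rhythm Block → 1
28 end Dress Overdub → 0
28 start Strings Run-through → 1
30 start Rhythm Run-through → 2
39 end Rhythm Run-through → 1
39 end Strings Run-through → 0
Peak is 3, at 12 (Full Mixing, Full Take, Woodwind Take).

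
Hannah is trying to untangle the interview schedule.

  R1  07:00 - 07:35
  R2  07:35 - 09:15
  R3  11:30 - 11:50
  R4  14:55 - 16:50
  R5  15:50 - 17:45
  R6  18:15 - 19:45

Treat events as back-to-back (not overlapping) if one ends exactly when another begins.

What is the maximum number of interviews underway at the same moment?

Sort all start/end points and keep a running count:
07:00 start R1 → 1
07:35 end R1 → 0
07:35 start R2 → 1
09:15 end R2 → 0
11:30 start R3 → 1
11:50 end R3 → 0
14:55 start R4 → 1
15:50 start R5 → 2
16:50 end R4 → 1
17:45 end R5 → 0
18:15 start R6 → 1
19:45 end R6 → 0
Peak is 2, at 15:50 (R4, R5).

2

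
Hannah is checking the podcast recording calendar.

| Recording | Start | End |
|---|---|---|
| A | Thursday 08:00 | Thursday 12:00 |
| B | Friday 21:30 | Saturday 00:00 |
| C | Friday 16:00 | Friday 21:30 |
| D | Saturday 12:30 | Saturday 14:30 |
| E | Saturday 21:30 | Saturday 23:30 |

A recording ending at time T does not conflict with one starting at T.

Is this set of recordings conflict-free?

Sorted by start: A, C, B, D, E.
C starts after A ends — done with A.
B starts exactly when C ends (back-to-back, no overlap) — done with C.
D starts after B ends — done with B.
E starts after D ends.
Every pair is clear; the schedule has no overlaps.

Yes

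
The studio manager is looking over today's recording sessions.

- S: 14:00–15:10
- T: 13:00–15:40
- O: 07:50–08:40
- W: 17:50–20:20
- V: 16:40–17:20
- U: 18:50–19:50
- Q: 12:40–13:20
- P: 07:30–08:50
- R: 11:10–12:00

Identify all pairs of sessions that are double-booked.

Sorted by start: P, O, R, Q, T, S, V, W, U.
O starts before P ends → P and O overlap.
R starts after P ends; P is clear from here.
R starts after O ends; O is clear from here.
Q starts after R ends; R is clear from here.
T starts before Q ends → Q and T overlap.
S starts after Q ends; Q is clear from here.
S starts before T ends → T and S overlap.
V starts after T ends; T is clear from here.
V starts after S ends; S is clear from here.
W starts after V ends; V is clear from here.
U starts before W ends → W and U overlap.

O & P, Q & T, S & T, U & W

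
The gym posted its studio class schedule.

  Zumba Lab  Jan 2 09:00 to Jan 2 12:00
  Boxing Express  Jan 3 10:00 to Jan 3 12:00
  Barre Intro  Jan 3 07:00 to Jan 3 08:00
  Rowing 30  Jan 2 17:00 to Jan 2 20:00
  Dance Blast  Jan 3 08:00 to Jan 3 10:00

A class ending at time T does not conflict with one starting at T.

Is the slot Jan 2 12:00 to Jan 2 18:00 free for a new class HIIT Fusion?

Zumba Lab: ends Jan 2 12:00 at or before HIIT Fusion starts Jan 2 12:00 → clear.
Rowing 30: starts Jan 2 17:00 before HIIT Fusion ends Jan 2 18:00, and ends Jan 2 20:00 after HIIT Fusion starts Jan 2 12:00 → overlap.
Barre Intro: starts Jan 3 07:00 at or after HIIT Fusion ends Jan 2 18:00 → clear.
Dance Blast: starts Jan 3 08:00 at or after HIIT Fusion ends Jan 2 18:00 → clear.
Boxing Express: starts Jan 3 10:00 at or after HIIT Fusion ends Jan 2 18:00 → clear.
HIIT Fusion overlaps Rowing 30.

No — it overlaps Rowing 30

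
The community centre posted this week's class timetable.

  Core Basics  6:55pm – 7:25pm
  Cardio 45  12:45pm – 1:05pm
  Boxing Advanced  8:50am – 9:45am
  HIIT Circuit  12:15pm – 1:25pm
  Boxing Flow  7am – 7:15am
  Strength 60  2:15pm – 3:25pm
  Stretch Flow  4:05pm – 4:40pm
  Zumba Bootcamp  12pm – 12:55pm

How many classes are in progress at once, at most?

Walk through starts and ends in time order (an end at T is processed before a start at T):
7am start Boxing Flow → 1
7:15am end Boxing Flow → 0
8:50am start Boxing Advanced → 1
9:45am end Boxing Advanced → 0
12pm start Zumba Bootcamp → 1
12:15pm start HIIT Circuit → 2
12:45pm start Cardio 45 → 3
12:55pm end Zumba Bootcamp → 2
1:05pm end Cardio 45 → 1
1:25pm end HIIT Circuit → 0
2:15pm start Strength 60 → 1
3:25pm end Strength 60 → 0
4:05pm start Stretch Flow → 1
4:40pm end Stretch Flow → 0
6:55pm start Core Basics → 1
7:25pm end Core Basics → 0
Peak is 3, at 12:45pm (Cardio 45, HIIT Circuit, Zumba Bootcamp).

3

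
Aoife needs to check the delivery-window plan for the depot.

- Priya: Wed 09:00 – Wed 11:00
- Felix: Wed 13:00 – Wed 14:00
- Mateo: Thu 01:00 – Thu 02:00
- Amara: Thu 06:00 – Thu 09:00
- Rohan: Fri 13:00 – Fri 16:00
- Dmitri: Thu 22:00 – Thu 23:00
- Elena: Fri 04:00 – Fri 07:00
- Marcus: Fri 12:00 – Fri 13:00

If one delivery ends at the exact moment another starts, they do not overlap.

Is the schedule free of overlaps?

Sorted by start: Priya, Felix, Mateo, Amara, Dmitri, Elena, Marcus, Rohan.
Felix starts after Priya ends, so Priya has no further overlaps.
Mateo starts after Felix ends, so Felix has no further overlaps.
Amara starts after Mateo ends, so Mateo has no further overlaps.
Dmitri starts after Amara ends, so Amara has no further overlaps.
Elena starts after Dmitri ends, so Dmitri has no further overlaps.
Marcus starts after Elena ends, so Elena has no further overlaps.
Rohan starts exactly when Marcus ends (back-to-back, no overlap).
Every pair is clear; the schedule has no overlaps.

Yes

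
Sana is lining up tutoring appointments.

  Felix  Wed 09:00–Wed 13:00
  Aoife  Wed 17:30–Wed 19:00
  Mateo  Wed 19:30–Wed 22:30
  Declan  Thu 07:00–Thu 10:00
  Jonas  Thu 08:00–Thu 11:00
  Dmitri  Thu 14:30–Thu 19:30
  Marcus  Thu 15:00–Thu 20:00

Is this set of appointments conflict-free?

No

Sorted by start: Felix, Aoife, Mateo, Declan, Jonas, Dmitri, Marcus.
Aoife starts after Felix ends — done with Felix.
Mateo starts after Aoife ends — done with Aoife.
Declan starts after Mateo ends — done with Mateo.
Jonas starts before Declan ends → Declan and Jonas overlap.
That's a conflict, so the schedule is not conflict-free.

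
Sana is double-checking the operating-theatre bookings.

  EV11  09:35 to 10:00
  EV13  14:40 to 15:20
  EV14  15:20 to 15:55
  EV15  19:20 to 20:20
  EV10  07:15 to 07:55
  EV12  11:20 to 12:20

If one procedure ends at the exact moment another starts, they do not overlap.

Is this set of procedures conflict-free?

Two intervals overlap when each starts before the other ends.
Sorted by start: EV10, EV11, EV12, EV13, EV14, EV15.
EV11 starts after EV10 ends, so EV10 has no further overlaps.
EV12 starts after EV11 ends, so EV11 has no further overlaps.
EV13 starts after EV12 ends, so EV12 has no further overlaps.
EV14 starts exactly when EV13 ends (back-to-back, no overlap), so EV13 has no further overlaps.
EV15 starts after EV14 ends.
Every pair is clear; the schedule has no overlaps.

Yes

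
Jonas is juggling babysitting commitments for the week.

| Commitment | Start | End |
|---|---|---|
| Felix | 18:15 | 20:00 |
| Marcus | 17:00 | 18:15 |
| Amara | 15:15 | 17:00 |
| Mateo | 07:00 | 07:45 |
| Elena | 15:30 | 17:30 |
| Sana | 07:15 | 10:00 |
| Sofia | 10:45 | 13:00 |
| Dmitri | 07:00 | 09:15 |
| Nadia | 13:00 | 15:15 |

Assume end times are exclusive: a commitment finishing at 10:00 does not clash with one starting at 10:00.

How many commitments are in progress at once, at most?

Sort all start/end points and keep a running count:
07:00 start Dmitri → 1
07:00 start Mateo → 2
07:15 start Sana → 3
07:45 end Mateo → 2
09:15 end Dmitri → 1
10:00 end Sana → 0
10:45 start Sofia → 1
13:00 end Sofia → 0
13:00 start Nadia → 1
15:15 end Nadia → 0
15:15 start Amara → 1
15:30 start Elena → 2
17:00 end Amara → 1
17:00 start Marcus → 2
17:30 end Elena → 1
18:15 end Marcus → 0
18:15 start Felix → 1
20:00 end Felix → 0
Peak is 3, at 07:15 (Dmitri, Mateo, Sana).

3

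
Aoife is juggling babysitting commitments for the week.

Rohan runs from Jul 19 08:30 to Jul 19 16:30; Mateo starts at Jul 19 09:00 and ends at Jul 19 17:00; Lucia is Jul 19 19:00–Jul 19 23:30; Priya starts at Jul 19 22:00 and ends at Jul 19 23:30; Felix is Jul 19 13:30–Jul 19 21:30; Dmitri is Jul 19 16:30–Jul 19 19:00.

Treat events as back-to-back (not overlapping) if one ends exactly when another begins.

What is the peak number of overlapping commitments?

Walk through starts and ends in time order (an end at T is processed before a start at T):
Jul 19 08:30 start Rohan → 1
Jul 19 09:00 start Mateo → 2
Jul 19 13:30 start Felix → 3
Jul 19 16:30 end Rohan → 2
Jul 19 16:30 start Dmitri → 3
Jul 19 17:00 end Mateo → 2
Jul 19 19:00 end Dmitri → 1
Jul 19 19:00 start Lucia → 2
Jul 19 21:30 end Felix → 1
Jul 19 22:00 start Priya → 2
Jul 19 23:30 end Lucia → 1
Jul 19 23:30 end Priya → 0
Peak is 3, at Jul 19 13:30 (Felix, Mateo, Rohan).

3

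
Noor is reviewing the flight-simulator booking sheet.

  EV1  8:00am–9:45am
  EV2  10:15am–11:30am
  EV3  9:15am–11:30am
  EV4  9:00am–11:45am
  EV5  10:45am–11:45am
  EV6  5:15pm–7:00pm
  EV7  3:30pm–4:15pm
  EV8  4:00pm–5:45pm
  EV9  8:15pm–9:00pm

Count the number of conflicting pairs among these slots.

10

Sorted by start: EV1, EV4, EV3, EV2, EV5, EV7, EV8, EV6, EV9.
EV4 starts before EV1 ends → EV1 and EV4 overlap.
EV3 starts before EV1 ends → EV1 and EV3 overlap.
EV2 starts after EV1 ends — done with EV1.
EV3 starts before EV4 ends → EV4 and EV3 overlap.
EV2 starts before EV4 ends → EV4 and EV2 overlap.
EV5 starts before EV4 ends → EV4 and EV5 overlap.
EV7 starts after EV4 ends — done with EV4.
EV2 starts before EV3 ends → EV3 and EV2 overlap.
EV5 starts before EV3 ends → EV3 and EV5 overlap.
EV7 starts after EV3 ends — done with EV3.
EV5 starts before EV2 ends → EV2 and EV5 overlap.
EV7 starts after EV2 ends — done with EV2.
EV7 starts after EV5 ends — done with EV5.
EV8 starts before EV7 ends → EV7 and EV8 overlap.
EV6 starts after EV7 ends — done with EV7.
EV6 starts before EV8 ends → EV8 and EV6 overlap.
EV9 starts after EV8 ends.
EV9 starts after EV6 ends.
Overlapping pairs: EV1 & EV3, EV1 & EV4, EV2 & EV3, EV2 & EV4, EV2 & EV5, EV3 & EV4, EV3 & EV5, EV4 & EV5, EV6 & EV8, EV7 & EV8 — 10 in total.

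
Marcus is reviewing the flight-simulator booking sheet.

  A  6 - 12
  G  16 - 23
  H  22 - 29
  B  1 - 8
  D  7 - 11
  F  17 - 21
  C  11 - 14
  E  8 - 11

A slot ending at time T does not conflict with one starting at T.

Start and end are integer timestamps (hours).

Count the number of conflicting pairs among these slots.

Sorted by start: B, A, D, E, C, G, F, H.
A starts before B ends → B and A overlap.
D starts before B ends → B and D overlap.
E starts exactly when B ends (back-to-back, no overlap), so nothing later overlaps B either.
D starts before A ends → A and D overlap.
E starts before A ends → A and E overlap.
C starts before A ends → A and C overlap.
G starts after A ends, so nothing later overlaps A either.
E starts before D ends → D and E overlap.
C starts exactly when D ends (back-to-back, no overlap), so nothing later overlaps D either.
C starts exactly when E ends (back-to-back, no overlap), so nothing later overlaps E either.
G starts after C ends, so nothing later overlaps C either.
F starts before G ends → G and F overlap.
H starts before G ends → G and H overlap.
H starts after F ends.
Overlapping pairs: A & B, A & C, A & D, A & E, B & D, D & E, F & G, G & H — 8 in total.

8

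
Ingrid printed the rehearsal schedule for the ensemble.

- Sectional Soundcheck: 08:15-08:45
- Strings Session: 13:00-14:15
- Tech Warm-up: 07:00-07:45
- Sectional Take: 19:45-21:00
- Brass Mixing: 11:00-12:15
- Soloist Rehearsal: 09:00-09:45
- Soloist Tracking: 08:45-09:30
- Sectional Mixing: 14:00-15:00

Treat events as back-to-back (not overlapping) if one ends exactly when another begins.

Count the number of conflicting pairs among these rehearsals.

Sorted by start: Tech Warm-up, Sectional Soundcheck, Soloist Tracking, Soloist Rehearsal, Brass Mixing, Strings Session, Sectional Mixing, Sectional Take.
Sectional Soundcheck starts after Tech Warm-up ends, so Tech Warm-up has no further overlaps.
Soloist Tracking starts exactly when Sectional Soundcheck ends (back-to-back, no overlap), so Sectional Soundcheck has no further overlaps.
Soloist Rehearsal starts before Soloist Tracking ends → Soloist Tracking and Soloist Rehearsal overlap.
Brass Mixing starts after Soloist Tracking ends, so Soloist Tracking has no further overlaps.
Brass Mixing starts after Soloist Rehearsal ends, so Soloist Rehearsal has no further overlaps.
Strings Session starts after Brass Mixing ends, so Brass Mixing has no further overlaps.
Sectional Mixing starts before Strings Session ends → Strings Session and Sectional Mixing overlap.
Sectional Take starts after Strings Session ends.
Sectional Take starts after Sectional Mixing ends.
Overlapping pairs: Sectional Mixing & Strings Session, Soloist Rehearsal & Soloist Tracking — 2 in total.

2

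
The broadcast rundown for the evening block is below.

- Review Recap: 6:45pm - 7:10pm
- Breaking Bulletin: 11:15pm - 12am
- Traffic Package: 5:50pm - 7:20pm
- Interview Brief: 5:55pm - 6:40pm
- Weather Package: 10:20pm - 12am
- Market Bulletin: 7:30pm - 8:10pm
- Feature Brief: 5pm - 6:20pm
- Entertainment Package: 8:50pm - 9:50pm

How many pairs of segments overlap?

5

Sorted by start: Feature Brief, Traffic Package, Interview Brief, Review Recap, Market Bulletin, Entertainment Package, Weather Package, Breaking Bulletin.
Traffic Package starts before Feature Brief ends → Feature Brief and Traffic Package overlap.
Interview Brief starts before Feature Brief ends → Feature Brief and Interview Brief overlap.
Review Recap starts after Feature Brief ends, so Feature Brief has no further overlaps.
Interview Brief starts before Traffic Package ends → Traffic Package and Interview Brief overlap.
Review Recap starts before Traffic Package ends → Traffic Package and Review Recap overlap.
Market Bulletin starts after Traffic Package ends, so Traffic Package has no further overlaps.
Review Recap starts after Interview Brief ends, so Interview Brief has no further overlaps.
Market Bulletin starts after Review Recap ends, so Review Recap has no further overlaps.
Entertainment Package starts after Market Bulletin ends, so Market Bulletin has no further overlaps.
Weather Package starts after Entertainment Package ends, so Entertainment Package has no further overlaps.
Breaking Bulletin starts before Weather Package ends → Weather Package and Breaking Bulletin overlap.
Overlapping pairs: Breaking Bulletin & Weather Package, Feature Brief & Interview Brief, Feature Brief & Traffic Package, Interview Brief & Traffic Package, Review Recap & Traffic Package — 5 in total.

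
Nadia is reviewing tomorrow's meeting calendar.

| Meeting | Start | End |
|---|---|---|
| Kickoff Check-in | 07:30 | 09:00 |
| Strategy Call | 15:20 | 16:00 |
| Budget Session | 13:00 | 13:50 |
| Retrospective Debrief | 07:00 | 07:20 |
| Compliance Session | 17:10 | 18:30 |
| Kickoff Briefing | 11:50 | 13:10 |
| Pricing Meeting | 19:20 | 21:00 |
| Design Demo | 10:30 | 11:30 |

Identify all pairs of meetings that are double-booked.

Budget Session & Kickoff Briefing

Two intervals overlap when each starts before the other ends.
Sorted by start: Retrospective Debrief, Kickoff Check-in, Design Demo, Kickoff Briefing, Budget Session, Strategy Call, Compliance Session, Pricing Meeting.
Kickoff Check-in starts after Retrospective Debrief ends, so nothing later overlaps Retrospective Debrief either.
Design Demo starts after Kickoff Check-in ends, so nothing later overlaps Kickoff Check-in either.
Kickoff Briefing starts after Design Demo ends, so nothing later overlaps Design Demo either.
Budget Session starts before Kickoff Briefing ends → Kickoff Briefing and Budget Session overlap.
Strategy Call starts after Kickoff Briefing ends, so nothing later overlaps Kickoff Briefing either.
Strategy Call starts after Budget Session ends, so nothing later overlaps Budget Session either.
Compliance Session starts after Strategy Call ends, so nothing later overlaps Strategy Call either.
Pricing Meeting starts after Compliance Session ends.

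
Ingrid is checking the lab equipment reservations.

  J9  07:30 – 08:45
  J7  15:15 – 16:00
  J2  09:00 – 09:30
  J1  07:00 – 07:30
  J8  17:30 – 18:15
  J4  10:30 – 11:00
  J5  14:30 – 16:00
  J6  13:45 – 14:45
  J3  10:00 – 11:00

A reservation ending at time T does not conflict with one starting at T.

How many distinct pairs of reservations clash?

3

Check each pair: they overlap iff neither finishes before the other starts.
Sorted by start: J1, J9, J2, J3, J4, J6, J5, J7, J8.
J9 starts exactly when J1 ends (back-to-back, no overlap); J1 is clear from here.
J2 starts after J9 ends; J9 is clear from here.
J3 starts after J2 ends; J2 is clear from here.
J4 starts before J3 ends → J3 and J4 overlap.
J6 starts after J3 ends; J3 is clear from here.
J6 starts after J4 ends; J4 is clear from here.
J5 starts before J6 ends → J6 and J5 overlap.
J7 starts after J6 ends; J6 is clear from here.
J7 starts before J5 ends → J5 and J7 overlap.
J8 starts after J5 ends.
J8 starts after J7 ends.
Overlapping pairs: J3 & J4, J5 & J6, J5 & J7 — 3 in total.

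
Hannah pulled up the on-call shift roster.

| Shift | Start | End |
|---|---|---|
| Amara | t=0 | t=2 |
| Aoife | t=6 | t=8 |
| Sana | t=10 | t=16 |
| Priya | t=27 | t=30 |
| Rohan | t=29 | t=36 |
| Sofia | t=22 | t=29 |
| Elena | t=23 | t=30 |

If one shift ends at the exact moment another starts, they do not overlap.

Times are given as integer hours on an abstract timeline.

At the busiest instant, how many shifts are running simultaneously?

Sort all start/end points and keep a running count:
t=0 start Amara → 1
t=2 end Amara → 0
t=6 start Aoife → 1
t=8 end Aoife → 0
t=10 start Sana → 1
t=16 end Sana → 0
t=22 start Sofia → 1
t=23 start Elena → 2
t=27 start Priya → 3
t=29 end Sofia → 2
t=29 start Rohan → 3
t=30 end Elena → 2
t=30 end Priya → 1
t=36 end Rohan → 0
Peak is 3, at t=27 (Elena, Priya, Sofia).

3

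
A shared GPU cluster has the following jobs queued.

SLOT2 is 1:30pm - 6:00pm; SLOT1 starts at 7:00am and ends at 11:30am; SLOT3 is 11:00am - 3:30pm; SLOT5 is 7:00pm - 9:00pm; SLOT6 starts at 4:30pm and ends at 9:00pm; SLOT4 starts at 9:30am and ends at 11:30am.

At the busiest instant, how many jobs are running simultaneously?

3

Sort all start/end points and keep a running count:
7:00am start SLOT1 → 1
9:30am start SLOT4 → 2
11:00am start SLOT3 → 3
11:30am end SLOT1 → 2
11:30am end SLOT4 → 1
1:30pm start SLOT2 → 2
3:30pm end SLOT3 → 1
4:30pm start SLOT6 → 2
6:00pm end SLOT2 → 1
7:00pm start SLOT5 → 2
9:00pm end SLOT5 → 1
9:00pm end SLOT6 → 0
Peak is 3, at 11:00am (SLOT1, SLOT3, SLOT4).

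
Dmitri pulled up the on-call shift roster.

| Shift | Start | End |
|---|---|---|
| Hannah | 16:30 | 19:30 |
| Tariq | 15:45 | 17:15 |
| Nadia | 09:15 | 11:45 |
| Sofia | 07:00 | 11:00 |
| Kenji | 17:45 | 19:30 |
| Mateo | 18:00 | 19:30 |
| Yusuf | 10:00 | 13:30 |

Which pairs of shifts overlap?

Hannah & Kenji, Hannah & Mateo, Hannah & Tariq, Kenji & Mateo, Nadia & Sofia, Nadia & Yusuf, Sofia & Yusuf

Sorted by start: Sofia, Nadia, Yusuf, Tariq, Hannah, Kenji, Mateo.
Nadia starts before Sofia ends → Sofia and Nadia overlap.
Yusuf starts before Sofia ends → Sofia and Yusuf overlap.
Tariq starts after Sofia ends; Sofia is clear from here.
Yusuf starts before Nadia ends → Nadia and Yusuf overlap.
Tariq starts after Nadia ends; Nadia is clear from here.
Tariq starts after Yusuf ends; Yusuf is clear from here.
Hannah starts before Tariq ends → Tariq and Hannah overlap.
Kenji starts after Tariq ends; Tariq is clear from here.
Kenji starts before Hannah ends → Hannah and Kenji overlap.
Mateo starts before Hannah ends → Hannah and Mateo overlap.
Mateo starts before Kenji ends → Kenji and Mateo overlap.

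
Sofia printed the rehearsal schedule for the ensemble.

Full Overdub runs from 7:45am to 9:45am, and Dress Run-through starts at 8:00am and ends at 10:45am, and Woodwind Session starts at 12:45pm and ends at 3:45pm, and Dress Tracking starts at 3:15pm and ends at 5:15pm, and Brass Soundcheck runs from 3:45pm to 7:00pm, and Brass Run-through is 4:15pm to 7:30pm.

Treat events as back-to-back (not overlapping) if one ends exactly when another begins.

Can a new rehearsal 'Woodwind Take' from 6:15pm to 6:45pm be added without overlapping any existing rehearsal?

No — it overlaps Brass Run-through, Brass Soundcheck

Full Overdub: ends 9:45am at or before Woodwind Take starts 6:15pm → clear.
Dress Run-through: ends 10:45am at or before Woodwind Take starts 6:15pm → clear.
Woodwind Session: ends 3:45pm at or before Woodwind Take starts 6:15pm → clear.
Dress Tracking: ends 5:15pm at or before Woodwind Take starts 6:15pm → clear.
Brass Soundcheck: starts 3:45pm before Woodwind Take ends 6:45pm, and ends 7:00pm after Woodwind Take starts 6:15pm → overlap.
Brass Run-through: starts 4:15pm before Woodwind Take ends 6:45pm, and ends 7:30pm after Woodwind Take starts 6:15pm → overlap.
Woodwind Take overlaps Brass Soundcheck, Brass Run-through.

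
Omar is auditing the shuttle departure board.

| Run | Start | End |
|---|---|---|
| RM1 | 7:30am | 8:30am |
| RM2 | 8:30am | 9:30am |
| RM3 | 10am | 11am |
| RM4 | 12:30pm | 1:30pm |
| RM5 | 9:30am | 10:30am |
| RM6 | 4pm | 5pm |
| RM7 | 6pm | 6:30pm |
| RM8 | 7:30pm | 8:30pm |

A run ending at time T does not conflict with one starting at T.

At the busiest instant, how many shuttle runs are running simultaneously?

2

Walk through starts and ends in time order (an end at T is processed before a start at T):
7:30am start RM1 → 1
8:30am end RM1 → 0
8:30am start RM2 → 1
9:30am end RM2 → 0
9:30am start RM5 → 1
10am start RM3 → 2
10:30am end RM5 → 1
11am end RM3 → 0
12:30pm start RM4 → 1
1:30pm end RM4 → 0
4pm start RM6 → 1
5pm end RM6 → 0
6pm start RM7 → 1
6:30pm end RM7 → 0
7:30pm start RM8 → 1
8:30pm end RM8 → 0
Peak is 2, at 10am (RM3, RM5).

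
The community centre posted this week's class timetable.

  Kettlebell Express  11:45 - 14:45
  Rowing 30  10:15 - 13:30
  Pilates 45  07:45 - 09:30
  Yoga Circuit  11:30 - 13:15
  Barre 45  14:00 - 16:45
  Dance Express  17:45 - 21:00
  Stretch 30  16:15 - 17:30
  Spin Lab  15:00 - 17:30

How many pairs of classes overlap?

7

Sorted by start: Pilates 45, Rowing 30, Yoga Circuit, Kettlebell Express, Barre 45, Spin Lab, Stretch 30, Dance Express.
Rowing 30 starts after Pilates 45 ends, so Pilates 45 has no further overlaps.
Yoga Circuit starts before Rowing 30 ends → Rowing 30 and Yoga Circuit overlap.
Kettlebell Express starts before Rowing 30 ends → Rowing 30 and Kettlebell Express overlap.
Barre 45 starts after Rowing 30 ends, so Rowing 30 has no further overlaps.
Kettlebell Express starts before Yoga Circuit ends → Yoga Circuit and Kettlebell Express overlap.
Barre 45 starts after Yoga Circuit ends, so Yoga Circuit has no further overlaps.
Barre 45 starts before Kettlebell Express ends → Kettlebell Express and Barre 45 overlap.
Spin Lab starts after Kettlebell Express ends, so Kettlebell Express has no further overlaps.
Spin Lab starts before Barre 45 ends → Barre 45 and Spin Lab overlap.
Stretch 30 starts before Barre 45 ends → Barre 45 and Stretch 30 overlap.
Dance Express starts after Barre 45 ends.
Stretch 30 starts before Spin Lab ends → Spin Lab and Stretch 30 overlap.
Dance Express starts after Spin Lab ends.
Dance Express starts after Stretch 30 ends.
Overlapping pairs: Barre 45 & Kettlebell Express, Barre 45 & Spin Lab, Barre 45 & Stretch 30, Kettlebell Express & Rowing 30, Kettlebell Express & Yoga Circuit, Rowing 30 & Yoga Circuit, Spin Lab & Stretch 30 — 7 in total.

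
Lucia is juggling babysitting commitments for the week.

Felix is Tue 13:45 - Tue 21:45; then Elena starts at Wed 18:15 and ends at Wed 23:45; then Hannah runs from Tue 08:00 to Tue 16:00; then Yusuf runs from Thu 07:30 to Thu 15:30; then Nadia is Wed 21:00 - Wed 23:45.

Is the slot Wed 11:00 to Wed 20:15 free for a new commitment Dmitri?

No — it overlaps Elena

Hannah: ends Tue 16:00 at or before Dmitri starts Wed 11:00 → clear.
Felix: ends Tue 21:45 at or before Dmitri starts Wed 11:00 → clear.
Elena: starts Wed 18:15 before Dmitri ends Wed 20:15, and ends Wed 23:45 after Dmitri starts Wed 11:00 → overlap.
Nadia: starts Wed 21:00 at or after Dmitri ends Wed 20:15 → clear.
Yusuf: starts Thu 07:30 at or after Dmitri ends Wed 20:15 → clear.
Dmitri overlaps Elena.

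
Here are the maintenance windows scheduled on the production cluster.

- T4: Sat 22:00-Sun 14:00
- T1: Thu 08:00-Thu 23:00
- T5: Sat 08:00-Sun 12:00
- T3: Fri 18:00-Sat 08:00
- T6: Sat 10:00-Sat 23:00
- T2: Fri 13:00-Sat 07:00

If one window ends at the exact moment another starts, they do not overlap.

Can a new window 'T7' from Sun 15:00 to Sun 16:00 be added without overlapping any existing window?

T1: ends Thu 23:00 at or before T7 starts Sun 15:00 → clear.
T2: ends Sat 07:00 at or before T7 starts Sun 15:00 → clear.
T3: ends Sat 08:00 at or before T7 starts Sun 15:00 → clear.
T5: ends Sun 12:00 at or before T7 starts Sun 15:00 → clear.
T6: ends Sat 23:00 at or before T7 starts Sun 15:00 → clear.
T4: ends Sun 14:00 at or before T7 starts Sun 15:00 → clear.

Yes — the slot is free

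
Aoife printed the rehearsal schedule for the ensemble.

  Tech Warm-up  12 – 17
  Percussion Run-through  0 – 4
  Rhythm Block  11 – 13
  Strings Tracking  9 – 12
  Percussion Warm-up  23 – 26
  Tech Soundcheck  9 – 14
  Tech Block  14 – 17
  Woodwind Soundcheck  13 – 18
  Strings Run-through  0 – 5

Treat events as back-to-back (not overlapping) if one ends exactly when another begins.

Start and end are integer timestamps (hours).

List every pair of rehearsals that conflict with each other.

Sorted by start: Strings Run-through, Percussion Run-through, Strings Tracking, Tech Soundcheck, Rhythm Block, Tech Warm-up, Woodwind Soundcheck, Tech Block, Percussion Warm-up.
Percussion Run-through starts before Strings Run-through ends → Strings Run-through and Percussion Run-through overlap.
Strings Tracking starts after Strings Run-through ends, so nothing later overlaps Strings Run-through either.
Strings Tracking starts after Percussion Run-through ends, so nothing later overlaps Percussion Run-through either.
Tech Soundcheck starts before Strings Tracking ends → Strings Tracking and Tech Soundcheck overlap.
Rhythm Block starts before Strings Tracking ends → Strings Tracking and Rhythm Block overlap.
Tech Warm-up starts exactly when Strings Tracking ends (back-to-back, no overlap), so nothing later overlaps Strings Tracking either.
Rhythm Block starts before Tech Soundcheck ends → Tech Soundcheck and Rhythm Block overlap.
Tech Warm-up starts before Tech Soundcheck ends → Tech Soundcheck and Tech Warm-up overlap.
Woodwind Soundcheck starts before Tech Soundcheck ends → Tech Soundcheck and Woodwind Soundcheck overlap.
Tech Block starts exactly when Tech Soundcheck ends (back-to-back, no overlap), so nothing later overlaps Tech Soundcheck either.
Tech Warm-up starts before Rhythm Block ends → Rhythm Block and Tech Warm-up overlap.
Woodwind Soundcheck starts exactly when Rhythm Block ends (back-to-back, no overlap), so nothing later overlaps Rhythm Block either.
Woodwind Soundcheck starts before Tech Warm-up ends → Tech Warm-up and Woodwind Soundcheck overlap.
Tech Block starts before Tech Warm-up ends → Tech Warm-up and Tech Block overlap.
Percussion Warm-up starts after Tech Warm-up ends.
Tech Block starts before Woodwind Soundcheck ends → Woodwind Soundcheck and Tech Block overlap.
Percussion Warm-up starts after Woodwind Soundcheck ends.
Percussion Warm-up starts after Tech Block ends.

Percussion Run-through & Strings Run-through, Rhythm Block & Strings Tracking, Rhythm Block & Tech Soundcheck, Rhythm Block & Tech Warm-up, Strings Tracking & Tech Soundcheck, Tech Block & Tech Warm-up, Tech Block & Woodwind Soundcheck, Tech Soundcheck & Tech Warm-up, Tech Soundcheck & Woodwind Soundcheck, Tech Warm-up & Woodwind Soundcheck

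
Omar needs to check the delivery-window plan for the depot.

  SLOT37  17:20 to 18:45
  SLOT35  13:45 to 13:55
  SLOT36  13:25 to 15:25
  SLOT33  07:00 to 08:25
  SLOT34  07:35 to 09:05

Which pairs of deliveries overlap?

SLOT33 & SLOT34, SLOT35 & SLOT36

Sorted by start: SLOT33, SLOT34, SLOT36, SLOT35, SLOT37.
SLOT34 starts before SLOT33 ends → SLOT33 and SLOT34 overlap.
SLOT36 starts after SLOT33 ends, so SLOT33 has no further overlaps.
SLOT36 starts after SLOT34 ends, so SLOT34 has no further overlaps.
SLOT35 starts before SLOT36 ends → SLOT36 and SLOT35 overlap.
SLOT37 starts after SLOT36 ends.
SLOT37 starts after SLOT35 ends.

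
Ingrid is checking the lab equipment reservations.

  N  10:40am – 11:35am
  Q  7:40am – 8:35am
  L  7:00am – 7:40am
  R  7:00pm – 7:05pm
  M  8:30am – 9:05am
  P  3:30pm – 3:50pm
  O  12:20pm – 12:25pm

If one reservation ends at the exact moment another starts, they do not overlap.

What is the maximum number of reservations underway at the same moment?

2

Sort all start/end points and keep a running count:
7:00am start L → 1
7:40am end L → 0
7:40am start Q → 1
8:30am start M → 2
8:35am end Q → 1
9:05am end M → 0
10:40am start N → 1
11:35am end N → 0
12:20pm start O → 1
12:25pm end O → 0
3:30pm start P → 1
3:50pm end P → 0
7:00pm start R → 1
7:05pm end R → 0
Peak is 2, at 8:30am (M, Q).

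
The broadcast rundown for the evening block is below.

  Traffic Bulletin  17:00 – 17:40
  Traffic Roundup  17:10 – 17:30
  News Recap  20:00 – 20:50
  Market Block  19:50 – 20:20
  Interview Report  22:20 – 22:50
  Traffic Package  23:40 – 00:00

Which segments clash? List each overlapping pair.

Market Block & News Recap, Traffic Bulletin & Traffic Roundup

Two intervals overlap when each starts before the other ends.
Sorted by start: Traffic Bulletin, Traffic Roundup, Market Block, News Recap, Interview Report, Traffic Package.
Traffic Roundup starts before Traffic Bulletin ends → Traffic Bulletin and Traffic Roundup overlap.
Market Block starts after Traffic Bulletin ends, so Traffic Bulletin has no further overlaps.
Market Block starts after Traffic Roundup ends, so Traffic Roundup has no further overlaps.
News Recap starts before Market Block ends → Market Block and News Recap overlap.
Interview Report starts after Market Block ends, so Market Block has no further overlaps.
Interview Report starts after News Recap ends, so News Recap has no further overlaps.
Traffic Package starts after Interview Report ends.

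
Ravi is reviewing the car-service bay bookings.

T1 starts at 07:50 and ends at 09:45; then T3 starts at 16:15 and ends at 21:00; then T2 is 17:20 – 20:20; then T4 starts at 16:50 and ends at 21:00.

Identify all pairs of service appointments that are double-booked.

T2 & T3, T2 & T4, T3 & T4

Sorted by start: T1, T3, T4, T2.
T3 starts after T1 ends — done with T1.
T4 starts before T3 ends → T3 and T4 overlap.
T2 starts before T3 ends → T3 and T2 overlap.
T2 starts before T4 ends → T4 and T2 overlap.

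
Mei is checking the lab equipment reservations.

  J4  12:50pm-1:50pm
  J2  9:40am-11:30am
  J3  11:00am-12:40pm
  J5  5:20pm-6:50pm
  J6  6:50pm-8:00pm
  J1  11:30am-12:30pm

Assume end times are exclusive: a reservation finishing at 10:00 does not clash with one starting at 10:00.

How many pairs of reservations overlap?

Check each pair: they overlap iff neither finishes before the other starts.
Sorted by start: J2, J3, J1, J4, J5, J6.
J3 starts before J2 ends → J2 and J3 overlap.
J1 starts exactly when J2 ends (back-to-back, no overlap), so nothing later overlaps J2 either.
J1 starts before J3 ends → J3 and J1 overlap.
J4 starts after J3 ends, so nothing later overlaps J3 either.
J4 starts after J1 ends, so nothing later overlaps J1 either.
J5 starts after J4 ends, so nothing later overlaps J4 either.
J6 starts exactly when J5 ends (back-to-back, no overlap).
Overlapping pairs: J1 & J3, J2 & J3 — 2 in total.

2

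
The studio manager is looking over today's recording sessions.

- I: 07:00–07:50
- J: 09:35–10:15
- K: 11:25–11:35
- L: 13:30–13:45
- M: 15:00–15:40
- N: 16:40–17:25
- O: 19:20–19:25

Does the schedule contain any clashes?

No

Sorted by start: I, J, K, L, M, N, O.
J starts after I ends, so nothing later overlaps I either.
K starts after J ends, so nothing later overlaps J either.
L starts after K ends, so nothing later overlaps K either.
M starts after L ends, so nothing later overlaps L either.
N starts after M ends, so nothing later overlaps M either.
O starts after N ends.
Every pair is clear; the schedule has no overlaps.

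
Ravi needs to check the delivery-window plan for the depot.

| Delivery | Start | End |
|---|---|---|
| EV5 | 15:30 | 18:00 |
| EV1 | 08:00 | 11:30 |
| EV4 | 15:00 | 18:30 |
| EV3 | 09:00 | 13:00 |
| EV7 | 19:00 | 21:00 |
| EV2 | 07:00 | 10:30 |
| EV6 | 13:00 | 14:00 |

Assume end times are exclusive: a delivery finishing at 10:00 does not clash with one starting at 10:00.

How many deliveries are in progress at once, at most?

3

Walk through starts and ends in time order (an end at T is processed before a start at T):
07:00 start EV2 → 1
08:00 start EV1 → 2
09:00 start EV3 → 3
10:30 end EV2 → 2
11:30 end EV1 → 1
13:00 end EV3 → 0
13:00 start EV6 → 1
14:00 end EV6 → 0
15:00 start EV4 → 1
15:30 start EV5 → 2
18:00 end EV5 → 1
18:30 end EV4 → 0
19:00 start EV7 → 1
21:00 end EV7 → 0
Peak is 3, at 09:00 (EV1, EV2, EV3).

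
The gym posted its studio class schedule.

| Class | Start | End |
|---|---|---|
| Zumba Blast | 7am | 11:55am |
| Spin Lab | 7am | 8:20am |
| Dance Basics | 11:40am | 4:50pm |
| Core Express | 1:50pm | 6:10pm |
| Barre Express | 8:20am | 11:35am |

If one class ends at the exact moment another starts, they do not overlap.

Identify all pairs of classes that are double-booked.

Barre Express & Zumba Blast, Core Express & Dance Basics, Dance Basics & Zumba Blast, Spin Lab & Zumba Blast

Sorted by start: Zumba Blast, Spin Lab, Barre Express, Dance Basics, Core Express.
Spin Lab starts before Zumba Blast ends → Zumba Blast and Spin Lab overlap.
Barre Express starts before Zumba Blast ends → Zumba Blast and Barre Express overlap.
Dance Basics starts before Zumba Blast ends → Zumba Blast and Dance Basics overlap.
Core Express starts after Zumba Blast ends.
Barre Express starts exactly when Spin Lab ends (back-to-back, no overlap), so nothing later overlaps Spin Lab either.
Dance Basics starts after Barre Express ends, so nothing later overlaps Barre Express either.
Core Express starts before Dance Basics ends → Dance Basics and Core Express overlap.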